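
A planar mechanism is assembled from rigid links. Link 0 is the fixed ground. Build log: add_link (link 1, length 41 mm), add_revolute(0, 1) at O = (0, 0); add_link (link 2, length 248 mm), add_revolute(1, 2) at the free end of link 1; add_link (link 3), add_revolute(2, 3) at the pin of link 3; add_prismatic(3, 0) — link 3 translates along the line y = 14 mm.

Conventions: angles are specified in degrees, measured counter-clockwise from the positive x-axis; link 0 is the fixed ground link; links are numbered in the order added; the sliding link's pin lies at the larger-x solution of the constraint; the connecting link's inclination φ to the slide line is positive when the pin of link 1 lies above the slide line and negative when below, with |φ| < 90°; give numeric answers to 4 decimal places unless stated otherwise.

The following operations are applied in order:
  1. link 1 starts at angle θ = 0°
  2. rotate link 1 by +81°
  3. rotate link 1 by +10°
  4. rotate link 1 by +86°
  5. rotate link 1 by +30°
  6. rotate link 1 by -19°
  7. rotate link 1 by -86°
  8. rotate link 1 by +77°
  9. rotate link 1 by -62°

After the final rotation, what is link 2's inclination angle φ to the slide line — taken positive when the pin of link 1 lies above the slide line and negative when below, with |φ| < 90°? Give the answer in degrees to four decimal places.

geometry: r = 41 mm, L = 248 mm, e = 14 mm; θ starts at 0°
rotate link 1 by +81°: θ ← 0° +81° = 81°
rotate link 1 by +10°: θ ← 81° +10° = 91°
rotate link 1 by +86°: θ ← 91° +86° = 177°
rotate link 1 by +30°: θ ← 177° +30° = 207°
rotate link 1 by -19°: θ ← 207° -19° = 188°
rotate link 1 by -86°: θ ← 188° -86° = 102°
rotate link 1 by +77°: θ ← 102° +77° = 179°
rotate link 1 by -62°: θ ← 179° -62° = 117°
h = r sin θ − e = 36.531267 − 14 = 22.531267
sin φ = h / L = 22.531267 / 248 = 0.09085189
φ = arcsin(0.09085189) = 5.212617°

5.2126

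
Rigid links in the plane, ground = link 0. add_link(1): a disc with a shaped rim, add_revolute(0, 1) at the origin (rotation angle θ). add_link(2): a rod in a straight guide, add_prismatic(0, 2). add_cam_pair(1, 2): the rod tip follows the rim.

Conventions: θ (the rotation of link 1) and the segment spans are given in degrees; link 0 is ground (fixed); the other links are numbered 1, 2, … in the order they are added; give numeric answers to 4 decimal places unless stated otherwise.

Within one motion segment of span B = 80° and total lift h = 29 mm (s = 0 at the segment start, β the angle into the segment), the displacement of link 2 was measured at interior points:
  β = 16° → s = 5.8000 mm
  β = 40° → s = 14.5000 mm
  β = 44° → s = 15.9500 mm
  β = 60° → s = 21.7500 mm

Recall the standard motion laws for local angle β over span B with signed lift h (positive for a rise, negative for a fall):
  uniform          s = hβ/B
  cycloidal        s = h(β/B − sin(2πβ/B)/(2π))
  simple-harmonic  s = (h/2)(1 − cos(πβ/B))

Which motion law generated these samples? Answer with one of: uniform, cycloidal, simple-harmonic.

candidates at β/B = r: uniform s = h·r (linear in β); cycloidal s = h·(r − sin(2πr)/(2π)); simple-harmonic s = (h/2)(1 − cos(πr))
β=16°: printed 5.8000 | uniform 5.8000, cycloidal 1.4104, simple-harmonic 2.7693
β=40°: printed 14.5000 | uniform 14.5000, cycloidal 14.5000, simple-harmonic 14.5000
β=44°: printed 15.9500 | uniform 15.9500, cycloidal 17.3763, simple-harmonic 16.7683
β=60°: printed 21.7500 | uniform 21.7500, cycloidal 26.3655, simple-harmonic 24.7530
only one law matches every sample → uniform

uniform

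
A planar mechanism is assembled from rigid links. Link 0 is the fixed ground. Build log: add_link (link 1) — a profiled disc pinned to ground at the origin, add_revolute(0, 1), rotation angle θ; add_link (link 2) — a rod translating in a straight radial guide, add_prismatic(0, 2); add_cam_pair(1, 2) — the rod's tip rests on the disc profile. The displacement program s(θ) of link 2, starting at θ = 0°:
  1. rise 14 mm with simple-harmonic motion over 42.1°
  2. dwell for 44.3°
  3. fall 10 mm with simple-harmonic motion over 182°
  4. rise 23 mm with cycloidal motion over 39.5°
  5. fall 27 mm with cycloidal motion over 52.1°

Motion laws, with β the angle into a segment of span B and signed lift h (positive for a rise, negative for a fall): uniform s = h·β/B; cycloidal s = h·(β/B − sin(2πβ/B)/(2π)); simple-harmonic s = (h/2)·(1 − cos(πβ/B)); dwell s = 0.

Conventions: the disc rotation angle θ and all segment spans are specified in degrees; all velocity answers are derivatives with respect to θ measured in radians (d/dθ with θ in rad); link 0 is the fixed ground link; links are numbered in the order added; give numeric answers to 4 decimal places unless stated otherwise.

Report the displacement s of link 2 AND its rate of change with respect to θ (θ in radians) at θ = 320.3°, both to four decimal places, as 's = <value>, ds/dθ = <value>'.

seg 1 [0°–42.1°] simple-harmonic, h=14: full span → s += 14 → s = 14.0000
seg 2 [42.1°–86.4°] dwell: s stays 14.0000
seg 3 [86.4°–268.4°] simple-harmonic, h=-10: full span → s += -10 → s = 4.0000
seg 4 [268.4°–307.9°] cycloidal, h=23: full span → s += 23 → s = 27.0000
seg 5 [307.9°–360°] cycloidal, h=-27: θ=320.3° here. β=12.4, B=52.1. -27·(0.2380 − sin(2π·0.2380)/(2π)) = -2.1411 → s = 24.8589
velocity in seg [307.9°–360°] (cycloidal), θ in radians: β = 12.4° = 0.2164 rad, B = 52.1° = 0.9093 rad; ds/dθ = (h/B)(1 − cos(2πβ/B)) = ((-27)/0.9093)(1 − cos(2π·0.2380)) = -27.456694 mm/rad

s = 24.8589, ds/dθ = -27.4567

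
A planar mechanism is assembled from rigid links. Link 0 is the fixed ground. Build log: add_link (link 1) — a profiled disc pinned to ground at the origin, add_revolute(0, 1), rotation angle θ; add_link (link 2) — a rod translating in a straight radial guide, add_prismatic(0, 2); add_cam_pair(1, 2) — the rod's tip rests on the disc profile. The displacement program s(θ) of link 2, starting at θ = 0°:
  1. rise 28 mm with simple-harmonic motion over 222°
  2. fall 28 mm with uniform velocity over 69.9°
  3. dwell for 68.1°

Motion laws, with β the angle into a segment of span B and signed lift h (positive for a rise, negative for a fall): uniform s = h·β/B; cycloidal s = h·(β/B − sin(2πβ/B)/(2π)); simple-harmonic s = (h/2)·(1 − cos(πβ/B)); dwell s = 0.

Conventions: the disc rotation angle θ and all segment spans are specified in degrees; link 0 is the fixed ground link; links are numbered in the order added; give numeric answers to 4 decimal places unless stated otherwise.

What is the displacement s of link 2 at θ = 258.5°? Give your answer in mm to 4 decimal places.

seg 1 [0°–222°] simple-harmonic, h=28: full span → s += 28 → s = 28.0000
seg 2 [222°–291.9°] uniform, h=-28: θ=258.5° here. β=36.5, B=69.9. -28·36.5/69.9 = -14.6209 → s = 13.3791

13.3791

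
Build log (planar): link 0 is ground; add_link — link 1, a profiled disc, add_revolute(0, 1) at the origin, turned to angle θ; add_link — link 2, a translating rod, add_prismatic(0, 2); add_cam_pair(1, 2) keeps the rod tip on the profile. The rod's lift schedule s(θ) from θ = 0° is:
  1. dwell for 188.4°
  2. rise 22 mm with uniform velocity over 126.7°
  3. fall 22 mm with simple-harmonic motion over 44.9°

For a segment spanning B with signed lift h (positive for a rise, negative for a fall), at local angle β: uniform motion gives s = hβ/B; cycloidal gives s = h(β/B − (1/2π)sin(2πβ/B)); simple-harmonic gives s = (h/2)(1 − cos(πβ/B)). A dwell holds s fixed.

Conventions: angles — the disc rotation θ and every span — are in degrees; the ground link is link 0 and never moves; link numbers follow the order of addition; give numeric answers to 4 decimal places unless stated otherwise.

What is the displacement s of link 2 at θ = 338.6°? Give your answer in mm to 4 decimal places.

seg 1 [0°–188.4°] dwell: s stays 0.0000
seg 2 [188.4°–315.1°] uniform, h=22: full span → s += 22 → s = 22.0000
seg 3 [315.1°–360°] simple-harmonic, h=-22: θ=338.6° here. β=23.5, B=44.9. -22/2·(1 − cos(π·0.5234)) = -11.8074 → s = 10.1926

10.1926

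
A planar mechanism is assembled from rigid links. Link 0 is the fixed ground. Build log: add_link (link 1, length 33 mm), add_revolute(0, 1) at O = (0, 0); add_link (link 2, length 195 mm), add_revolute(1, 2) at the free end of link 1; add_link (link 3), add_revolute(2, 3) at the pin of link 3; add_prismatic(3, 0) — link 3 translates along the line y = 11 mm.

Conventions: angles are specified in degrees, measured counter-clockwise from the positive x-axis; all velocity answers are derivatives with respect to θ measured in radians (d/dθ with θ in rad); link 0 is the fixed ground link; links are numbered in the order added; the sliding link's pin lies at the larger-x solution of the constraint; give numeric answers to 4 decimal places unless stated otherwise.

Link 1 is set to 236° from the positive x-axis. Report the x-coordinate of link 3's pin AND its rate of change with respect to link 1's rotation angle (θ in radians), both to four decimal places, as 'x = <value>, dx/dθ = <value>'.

geometry: r = 33 mm, L = 195 mm, e = 11 mm
crank pin P = (r cos θ, r sin θ) = (-18.453366, -27.358240)
h = r sin θ − e = -27.358240 − 11 = -38.358240
x = r cos θ + √(L² − h²) = -18.453366 + 191.190077 = 172.736711
dx/dθ = −r sin θ − h·r cos θ/√(L² − h²) (θ in radians; h = -38.358240) = 23.655963

x = 172.7367, dx/dθ = 23.6560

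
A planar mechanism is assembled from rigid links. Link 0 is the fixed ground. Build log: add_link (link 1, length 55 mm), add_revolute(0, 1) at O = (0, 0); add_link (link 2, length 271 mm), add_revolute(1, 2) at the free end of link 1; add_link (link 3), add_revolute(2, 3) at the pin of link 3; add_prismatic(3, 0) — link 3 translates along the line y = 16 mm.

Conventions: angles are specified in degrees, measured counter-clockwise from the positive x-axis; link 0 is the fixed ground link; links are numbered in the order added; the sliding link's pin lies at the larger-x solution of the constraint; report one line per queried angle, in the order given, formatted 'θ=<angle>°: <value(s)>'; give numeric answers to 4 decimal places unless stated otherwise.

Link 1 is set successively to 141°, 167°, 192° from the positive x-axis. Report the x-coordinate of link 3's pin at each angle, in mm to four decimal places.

geometry: r = 55 mm, L = 271 mm, e = 16 mm
θ=141°: crank pin P = (r cos θ, r sin θ) = (-42.743028, 34.612622)
θ=141°: h = r sin θ − e = 34.612622 − 16 = 18.612622
θ=141°: x = r cos θ + √(L² − h²) = -42.743028 + 270.360075 = 227.617047
θ=167°: crank pin P = (r cos θ, r sin θ) = (-53.590354, 12.372308)
θ=167°: h = r sin θ − e = 12.372308 − 16 = -3.627692
θ=167°: x = r cos θ + √(L² − h²) = -53.590354 + 270.975718 = 217.385365
θ=192°: crank pin P = (r cos θ, r sin θ) = (-53.798118, -11.435143)
θ=192°: h = r sin θ − e = -11.435143 − 16 = -27.435143
θ=192°: x = r cos θ + √(L² − h²) = -53.798118 + 269.607702 = 215.809584

θ=141°: 227.6170
θ=167°: 217.3854
θ=192°: 215.8096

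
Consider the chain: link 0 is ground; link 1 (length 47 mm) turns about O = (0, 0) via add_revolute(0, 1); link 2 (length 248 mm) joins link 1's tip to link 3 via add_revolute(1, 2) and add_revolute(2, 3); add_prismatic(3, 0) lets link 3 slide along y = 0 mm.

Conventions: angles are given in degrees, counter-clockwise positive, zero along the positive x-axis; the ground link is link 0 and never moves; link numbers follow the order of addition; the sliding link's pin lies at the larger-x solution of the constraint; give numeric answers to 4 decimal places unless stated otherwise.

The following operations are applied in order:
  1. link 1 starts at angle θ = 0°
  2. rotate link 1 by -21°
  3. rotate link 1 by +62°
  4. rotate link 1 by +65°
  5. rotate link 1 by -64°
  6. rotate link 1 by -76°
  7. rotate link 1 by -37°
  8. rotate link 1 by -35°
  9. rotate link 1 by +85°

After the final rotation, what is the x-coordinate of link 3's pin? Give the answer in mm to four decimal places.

geometry: r = 47 mm, L = 248 mm, e = 0 mm; θ starts at 0°
rotate link 1 by -21°: θ ← 0° -21° = -21°
rotate link 1 by +62°: θ ← -21° +62° = 41°
rotate link 1 by +65°: θ ← 41° +65° = 106°
rotate link 1 by -64°: θ ← 106° -64° = 42°
rotate link 1 by -76°: θ ← 42° -76° = -34°
rotate link 1 by -37°: θ ← -34° -37° = -71°
rotate link 1 by -35°: θ ← -71° -35° = -106°
rotate link 1 by +85°: θ ← -106° +85° = -21°
crank pin P = (r cos θ, r sin θ) = (43.878280, -16.843294)
h = r sin θ − e = -16.843294 − 0 = -16.843294
x = r cos θ + √(L² − h²) = 43.878280 + 247.427370 = 291.305650

291.3057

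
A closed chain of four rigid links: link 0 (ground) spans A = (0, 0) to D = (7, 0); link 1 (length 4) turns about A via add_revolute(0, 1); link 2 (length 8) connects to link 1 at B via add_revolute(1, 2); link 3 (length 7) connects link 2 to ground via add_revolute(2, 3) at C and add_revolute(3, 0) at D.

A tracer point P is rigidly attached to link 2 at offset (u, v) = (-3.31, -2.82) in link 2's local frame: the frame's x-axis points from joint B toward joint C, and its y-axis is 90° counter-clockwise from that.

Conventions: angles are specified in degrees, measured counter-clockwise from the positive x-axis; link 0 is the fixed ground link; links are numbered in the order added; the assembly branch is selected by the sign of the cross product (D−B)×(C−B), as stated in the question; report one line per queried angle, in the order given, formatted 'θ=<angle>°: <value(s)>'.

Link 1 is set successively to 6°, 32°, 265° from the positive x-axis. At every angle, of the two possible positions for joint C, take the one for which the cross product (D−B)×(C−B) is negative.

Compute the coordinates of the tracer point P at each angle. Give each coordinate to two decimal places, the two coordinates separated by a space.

A=(0,0), D=(7.00,0)
θ=6°: B = A + 4.00·(cos6°, sin6°) = (3.9781, 0.4181)
θ=6°: |BD| = 3.0507
θ=6°: circle(B,8.00) ∩ circle(D,7.00): a=3.9838, h=6.9375
θ=6°:   candidates: C₊=(8.8751,6.7442) cross=21.164; C₋=(6.9735,-6.9999) cross=-21.164
θ=6°:   branch - wants cross < 0 → take C=(6.9735,-6.9999) (cross=-21.164)
θ=6°: ex = (C−B)/|BC| = (0.3744,-0.9273); ey = (0.9273,0.3744)
θ=6°: P = B + -3.31·ex + -2.82·ey = (0.1239,2.4315)
θ=32°: B = A + 4.00·(cos32°, sin32°) = (3.3922, 2.1197)
θ=32°: |BD| = 4.1844
θ=32°: circle(B,8.00) ∩ circle(D,7.00): a=3.8846, h=6.9936
θ=32°:   candidates: C₊=(10.2842,6.1818) cross=29.264; C₋=(3.1988,-5.8780) cross=-29.264
θ=32°:   branch - wants cross < 0 → take C=(3.1988,-5.8780) (cross=-29.264)
θ=32°: ex = (C−B)/|BC| = (-0.0242,-0.9997); ey = (0.9997,-0.0242)
θ=32°: P = B + -3.31·ex + -2.82·ey = (0.6530,5.4969)
θ=265°: B = A + 4.00·(cos265°, sin265°) = (-0.3486, -3.9848)
θ=265°: |BD| = 8.3595
θ=265°: circle(B,8.00) ∩ circle(D,7.00): a=5.0769, h=6.1826
θ=265°:   candidates: C₊=(1.1673,3.8703) cross=51.683; C₋=(7.0615,-6.9997) cross=-51.683
θ=265°:   branch - wants cross < 0 → take C=(7.0615,-6.9997) (cross=-51.683)
θ=265°: ex = (C−B)/|BC| = (0.9263,-0.3769); ey = (0.3769,0.9263)
θ=265°: P = B + -3.31·ex + -2.82·ey = (-4.4773,-5.3494)

θ=6°: 0.12 2.43
θ=32°: 0.65 5.50
θ=265°: -4.48 -5.35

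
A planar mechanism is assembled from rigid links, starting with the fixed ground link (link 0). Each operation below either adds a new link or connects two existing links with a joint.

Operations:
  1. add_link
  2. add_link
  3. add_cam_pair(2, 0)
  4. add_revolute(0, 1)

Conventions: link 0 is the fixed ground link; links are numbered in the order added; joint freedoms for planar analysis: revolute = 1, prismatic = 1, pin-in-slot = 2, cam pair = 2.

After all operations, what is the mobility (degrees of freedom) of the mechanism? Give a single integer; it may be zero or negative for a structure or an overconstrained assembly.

ground; <1,0,0>
#1 <2,0,0>
#2 <3,0,0>
C:2↔0 J2 <3,0,1>
R:0↔1 J1 <3,1,1>
3×2 − 2×1 − 1×1 = 3

M = 3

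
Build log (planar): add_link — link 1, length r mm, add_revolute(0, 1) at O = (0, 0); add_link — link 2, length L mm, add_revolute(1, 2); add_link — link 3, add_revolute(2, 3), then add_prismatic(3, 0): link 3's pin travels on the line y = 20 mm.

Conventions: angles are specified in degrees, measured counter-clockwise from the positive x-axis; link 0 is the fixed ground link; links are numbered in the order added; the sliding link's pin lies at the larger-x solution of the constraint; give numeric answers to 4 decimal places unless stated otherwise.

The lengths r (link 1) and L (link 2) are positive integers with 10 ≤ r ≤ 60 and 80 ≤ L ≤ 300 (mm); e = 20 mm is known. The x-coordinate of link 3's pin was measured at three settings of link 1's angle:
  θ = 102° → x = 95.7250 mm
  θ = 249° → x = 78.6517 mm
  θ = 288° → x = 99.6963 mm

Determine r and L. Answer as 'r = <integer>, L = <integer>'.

constraint per measurement: (x − r cos θ)² + (r sin θ − e)² = L²
subtracting the θ₁ and θ₂ equations cancels the r² and L² terms:
r = (x₁² − x₂²) / (2[(x₁cos θ₁ + e sin θ₁) − (x₂cos θ₂ + e sin θ₂)]) = 32.0000 → r = 32
L² = (x₁ − r cos θ₁)² + (r sin θ₁ − e)² = 10608.9969 → L = 103.0000 → L = 103
check at θ₃=288°: x = 99.6963 (printed 99.6963) ✓

r = 32, L = 103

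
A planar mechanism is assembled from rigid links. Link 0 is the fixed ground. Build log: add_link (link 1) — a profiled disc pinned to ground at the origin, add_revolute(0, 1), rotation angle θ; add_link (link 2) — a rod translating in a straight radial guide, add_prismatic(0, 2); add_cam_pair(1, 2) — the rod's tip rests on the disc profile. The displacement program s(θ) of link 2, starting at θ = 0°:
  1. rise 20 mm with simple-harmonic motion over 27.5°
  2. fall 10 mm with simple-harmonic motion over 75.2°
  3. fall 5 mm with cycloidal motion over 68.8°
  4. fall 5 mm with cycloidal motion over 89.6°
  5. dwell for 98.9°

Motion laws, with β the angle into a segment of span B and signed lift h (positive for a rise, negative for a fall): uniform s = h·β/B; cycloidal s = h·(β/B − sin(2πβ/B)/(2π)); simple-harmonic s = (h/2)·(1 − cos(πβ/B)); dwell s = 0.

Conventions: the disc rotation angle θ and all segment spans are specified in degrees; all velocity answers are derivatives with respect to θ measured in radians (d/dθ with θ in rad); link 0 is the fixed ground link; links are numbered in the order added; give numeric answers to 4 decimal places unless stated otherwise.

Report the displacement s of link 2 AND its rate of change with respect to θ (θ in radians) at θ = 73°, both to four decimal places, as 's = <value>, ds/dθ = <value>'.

seg 1 [0°–27.5°] simple-harmonic, h=20: full span → s += 20 → s = 20.0000
seg 2 [27.5°–102.7°] simple-harmonic, h=-10: θ=73° here. β=45.5, B=75.2. -10/2·(1 − cos(π·0.6051)) = -6.6204 → s = 13.3796
velocity in seg [27.5°–102.7°] (simple-harmonic), θ in radians: β = 45.5° = 0.7941 rad, B = 75.2° = 1.3125 rad; ds/dθ = (πh/(2B)) sin(πβ/B) = (π·(-10)/(2·1.3125)) sin(π·0.6051) = -11.322182 mm/rad

s = 13.3796, ds/dθ = -11.3222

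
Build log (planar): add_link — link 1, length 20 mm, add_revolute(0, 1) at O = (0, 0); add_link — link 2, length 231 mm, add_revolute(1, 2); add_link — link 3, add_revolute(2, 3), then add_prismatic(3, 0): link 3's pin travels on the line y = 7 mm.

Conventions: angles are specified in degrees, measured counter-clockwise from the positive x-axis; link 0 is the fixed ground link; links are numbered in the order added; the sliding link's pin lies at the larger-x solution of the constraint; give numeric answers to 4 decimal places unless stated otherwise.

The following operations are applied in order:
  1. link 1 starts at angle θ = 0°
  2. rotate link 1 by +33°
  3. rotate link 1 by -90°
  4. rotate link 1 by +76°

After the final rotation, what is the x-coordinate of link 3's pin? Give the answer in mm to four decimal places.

geometry: r = 20 mm, L = 231 mm, e = 7 mm; θ starts at 0°
rotate link 1 by +33°: θ ← 0° +33° = 33°
rotate link 1 by -90°: θ ← 33° -90° = -57°
rotate link 1 by +76°: θ ← -57° +76° = 19°
crank pin P = (r cos θ, r sin θ) = (18.910372, 6.511363)
h = r sin θ − e = 6.511363 − 7 = -0.488637
x = r cos θ + √(L² − h²) = 18.910372 + 230.999483 = 249.909855

249.9099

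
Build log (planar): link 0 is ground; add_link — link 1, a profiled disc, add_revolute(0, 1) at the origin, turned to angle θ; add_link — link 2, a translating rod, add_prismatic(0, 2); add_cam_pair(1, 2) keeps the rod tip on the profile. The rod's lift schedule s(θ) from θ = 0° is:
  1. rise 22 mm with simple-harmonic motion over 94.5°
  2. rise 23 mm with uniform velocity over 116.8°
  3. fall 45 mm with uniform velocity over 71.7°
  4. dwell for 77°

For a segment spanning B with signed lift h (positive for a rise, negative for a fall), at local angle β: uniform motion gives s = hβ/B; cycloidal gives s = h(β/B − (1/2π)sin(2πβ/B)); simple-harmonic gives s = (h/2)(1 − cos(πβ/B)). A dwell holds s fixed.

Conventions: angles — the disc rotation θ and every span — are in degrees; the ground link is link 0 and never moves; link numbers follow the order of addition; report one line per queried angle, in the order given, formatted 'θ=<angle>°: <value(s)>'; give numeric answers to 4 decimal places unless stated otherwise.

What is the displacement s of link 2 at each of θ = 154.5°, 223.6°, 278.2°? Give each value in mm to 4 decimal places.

seg 1 [0°–94.5°] simple-harmonic, h=22: full span → s += 22 → s = 22.0000
seg 2 [94.5°–211.3°] uniform, h=23: θ=154.5° here. β=60, B=116.8. 23·60/116.8 = 11.8151 → s = 33.8151
seg 2 [94.5°–211.3°] uniform, h=23: full span → s += 23 → s = 45.0000
seg 3 [211.3°–283°] uniform, h=-45: θ=223.6° here. β=12.3, B=71.7. -45·12.3/71.7 = -7.7197 → s = 37.2803
seg 3 [211.3°–283°] uniform, h=-45: θ=278.2° here. β=66.9, B=71.7. -45·66.9/71.7 = -41.9874 → s = 3.0126

θ=154.5°: 33.8151
θ=223.6°: 37.2803
θ=278.2°: 3.0126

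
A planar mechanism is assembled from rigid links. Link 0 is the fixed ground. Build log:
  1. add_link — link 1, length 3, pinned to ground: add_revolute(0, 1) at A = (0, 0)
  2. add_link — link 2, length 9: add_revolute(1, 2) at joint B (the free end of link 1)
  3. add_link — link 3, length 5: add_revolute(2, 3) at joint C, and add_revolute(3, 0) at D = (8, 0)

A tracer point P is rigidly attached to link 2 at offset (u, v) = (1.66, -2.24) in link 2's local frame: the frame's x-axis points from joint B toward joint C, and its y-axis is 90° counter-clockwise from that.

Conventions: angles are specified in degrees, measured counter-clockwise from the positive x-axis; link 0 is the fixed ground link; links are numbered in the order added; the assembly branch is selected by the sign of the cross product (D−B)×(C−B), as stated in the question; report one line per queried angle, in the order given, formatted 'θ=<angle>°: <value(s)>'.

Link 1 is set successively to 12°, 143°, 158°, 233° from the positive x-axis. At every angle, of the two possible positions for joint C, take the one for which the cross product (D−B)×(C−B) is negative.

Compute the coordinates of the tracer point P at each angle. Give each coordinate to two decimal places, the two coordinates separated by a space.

A=(0,0), D=(8.00,0)
θ=12°: B = A + 3.00·(cos12°, sin12°) = (2.9344, 0.6237)
θ=12°: |BD| = 5.1038
θ=12°: circle(B,9.00) ∩ circle(D,5.00): a=8.0380, h=4.0485
θ=12°:   candidates: C₊=(11.4070,3.6596) cross=20.663; C₋=(10.4174,-4.3768) cross=-20.663
θ=12°:   branch - wants cross < 0 → take C=(10.4174,-4.3768) (cross=-20.663)
θ=12°: ex = (C−B)/|BC| = (0.8314,-0.5556); ey = (0.5556,0.8314)
θ=12°: P = B + 1.66·ex + -2.24·ey = (3.0701,-2.1610)
θ=143°: B = A + 3.00·(cos143°, sin143°) = (-2.3959, 1.8054)
θ=143°: |BD| = 10.5515
θ=143°: circle(B,9.00) ∩ circle(D,5.00): a=7.9294, h=4.2573
θ=143°:   candidates: C₊=(6.1450,4.6432) cross=44.921; C₋=(4.6881,-3.7458) cross=-44.921
θ=143°:   branch - wants cross < 0 → take C=(4.6881,-3.7458) (cross=-44.921)
θ=143°: ex = (C−B)/|BC| = (0.7871,-0.6168); ey = (0.6168,0.7871)
θ=143°: P = B + 1.66·ex + -2.24·ey = (-2.4710,-0.9816)
θ=158°: B = A + 3.00·(cos158°, sin158°) = (-2.7816, 1.1238)
θ=158°: |BD| = 10.8400
θ=158°: circle(B,9.00) ∩ circle(D,5.00): a=8.0030, h=4.1172
θ=158°:   candidates: C₊=(5.6052,4.3892) cross=44.631; C₋=(4.7515,-3.8009) cross=-44.631
θ=158°:   branch - wants cross < 0 → take C=(4.7515,-3.8009) (cross=-44.631)
θ=158°: ex = (C−B)/|BC| = (0.8370,-0.5472); ey = (0.5472,0.8370)
θ=158°: P = B + 1.66·ex + -2.24·ey = (-2.6178,-1.6594)
θ=233°: B = A + 3.00·(cos233°, sin233°) = (-1.8054, -2.3959)
θ=233°: |BD| = 10.0939
θ=233°: circle(B,9.00) ∩ circle(D,5.00): a=7.8209, h=4.4535
θ=233°:   candidates: C₊=(4.7349,3.7867) cross=44.953; C₋=(6.8490,-4.8657) cross=-44.953
θ=233°:   branch - wants cross < 0 → take C=(6.8490,-4.8657) (cross=-44.953)
θ=233°: ex = (C−B)/|BC| = (0.9616,-0.2744); ey = (0.2744,0.9616)
θ=233°: P = B + 1.66·ex + -2.24·ey = (-0.8239,-5.0055)

θ=12°: 3.07 -2.16
θ=143°: -2.47 -0.98
θ=158°: -2.62 -1.66
θ=233°: -0.82 -5.01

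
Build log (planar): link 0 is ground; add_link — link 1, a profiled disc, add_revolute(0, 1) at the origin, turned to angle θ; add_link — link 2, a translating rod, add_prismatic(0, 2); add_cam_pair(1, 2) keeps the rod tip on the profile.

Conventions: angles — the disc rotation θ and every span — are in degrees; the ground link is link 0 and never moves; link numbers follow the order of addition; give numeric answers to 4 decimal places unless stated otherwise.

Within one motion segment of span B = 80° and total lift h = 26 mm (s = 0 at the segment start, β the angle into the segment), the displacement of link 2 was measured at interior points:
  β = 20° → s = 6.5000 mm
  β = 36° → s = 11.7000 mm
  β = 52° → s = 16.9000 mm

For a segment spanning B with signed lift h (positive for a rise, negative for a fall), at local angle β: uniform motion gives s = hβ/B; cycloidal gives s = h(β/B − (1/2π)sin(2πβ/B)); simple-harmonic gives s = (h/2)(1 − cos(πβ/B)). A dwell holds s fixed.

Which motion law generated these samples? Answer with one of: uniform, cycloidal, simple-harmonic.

candidates at β/B = r: uniform s = h·r (linear in β); cycloidal s = h·(r − sin(2πr)/(2π)); simple-harmonic s = (h/2)(1 − cos(πr))
β=20°: printed 6.5000 | uniform 6.5000, cycloidal 2.3620, simple-harmonic 3.8076
β=36°: printed 11.7000 | uniform 11.7000, cycloidal 10.4213, simple-harmonic 10.9664
β=52°: printed 16.9000 | uniform 16.9000, cycloidal 20.2477, simple-harmonic 18.9019
only one law matches every sample → uniform

uniform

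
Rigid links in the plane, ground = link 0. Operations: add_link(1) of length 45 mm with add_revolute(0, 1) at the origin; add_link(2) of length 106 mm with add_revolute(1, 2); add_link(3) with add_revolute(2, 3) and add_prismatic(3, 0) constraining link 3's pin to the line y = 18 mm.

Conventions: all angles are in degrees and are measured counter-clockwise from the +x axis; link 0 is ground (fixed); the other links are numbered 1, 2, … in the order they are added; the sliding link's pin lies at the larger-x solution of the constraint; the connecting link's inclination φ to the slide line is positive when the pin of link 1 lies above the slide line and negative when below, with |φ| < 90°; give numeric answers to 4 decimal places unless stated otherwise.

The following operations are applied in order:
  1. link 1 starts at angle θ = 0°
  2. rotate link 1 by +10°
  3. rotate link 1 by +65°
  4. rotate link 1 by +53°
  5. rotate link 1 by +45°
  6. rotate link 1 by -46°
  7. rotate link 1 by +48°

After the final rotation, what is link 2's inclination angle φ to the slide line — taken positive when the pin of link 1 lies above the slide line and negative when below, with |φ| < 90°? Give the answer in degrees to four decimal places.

geometry: r = 45 mm, L = 106 mm, e = 18 mm; θ starts at 0°
rotate link 1 by +10°: θ ← 0° +10° = 10°
rotate link 1 by +65°: θ ← 10° +65° = 75°
rotate link 1 by +53°: θ ← 75° +53° = 128°
rotate link 1 by +45°: θ ← 128° +45° = 173°
rotate link 1 by -46°: θ ← 173° -46° = 127°
rotate link 1 by +48°: θ ← 127° +48° = 175°
h = r sin θ − e = 3.922008 − 18 = -14.077992
sin φ = h / L = -14.077992 / 106 = -0.13281124
φ = arcsin(-0.13281124) = -7.632074°

-7.6321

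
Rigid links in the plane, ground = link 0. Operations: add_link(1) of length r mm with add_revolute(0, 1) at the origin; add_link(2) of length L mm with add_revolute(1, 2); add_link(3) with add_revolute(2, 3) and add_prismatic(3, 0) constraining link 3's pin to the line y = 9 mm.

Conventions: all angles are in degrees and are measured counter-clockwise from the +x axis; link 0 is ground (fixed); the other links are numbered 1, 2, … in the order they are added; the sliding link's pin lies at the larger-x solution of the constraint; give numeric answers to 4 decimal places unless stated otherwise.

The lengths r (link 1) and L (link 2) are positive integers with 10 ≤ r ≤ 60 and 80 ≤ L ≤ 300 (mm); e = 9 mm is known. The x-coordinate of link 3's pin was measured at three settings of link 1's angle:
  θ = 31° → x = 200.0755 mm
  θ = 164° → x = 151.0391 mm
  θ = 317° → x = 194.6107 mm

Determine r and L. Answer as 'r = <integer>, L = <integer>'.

constraint per measurement: (x − r cos θ)² + (r sin θ − e)² = L²
subtracting the θ₁ and θ₂ equations cancels the r² and L² terms:
r = (x₁² − x₂²) / (2[(x₁cos θ₁ + e sin θ₁) − (x₂cos θ₂ + e sin θ₂)]) = 27.0000 → r = 27
L² = (x₁ − r cos θ₁)² + (r sin θ₁ − e)² = 31328.9957 → L = 177.0000 → L = 177
check at θ₃=317°: x = 194.6107 (printed 194.6107) ✓

r = 27, L = 177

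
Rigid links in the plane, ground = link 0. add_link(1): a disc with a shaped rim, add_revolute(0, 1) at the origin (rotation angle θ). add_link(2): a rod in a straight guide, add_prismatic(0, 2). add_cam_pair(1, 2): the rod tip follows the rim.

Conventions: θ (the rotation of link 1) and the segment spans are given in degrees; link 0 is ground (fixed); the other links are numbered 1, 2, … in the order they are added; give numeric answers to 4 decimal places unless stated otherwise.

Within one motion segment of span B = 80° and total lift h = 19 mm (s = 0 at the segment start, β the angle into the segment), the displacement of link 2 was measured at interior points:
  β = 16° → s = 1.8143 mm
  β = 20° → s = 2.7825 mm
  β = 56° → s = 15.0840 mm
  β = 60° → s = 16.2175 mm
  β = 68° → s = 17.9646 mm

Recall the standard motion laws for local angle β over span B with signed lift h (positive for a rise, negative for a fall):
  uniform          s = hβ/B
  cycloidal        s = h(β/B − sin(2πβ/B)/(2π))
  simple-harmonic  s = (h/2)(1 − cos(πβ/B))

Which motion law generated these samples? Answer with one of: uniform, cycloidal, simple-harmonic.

candidates at β/B = r: uniform s = h·r (linear in β); cycloidal s = h·(r − sin(2πr)/(2π)); simple-harmonic s = (h/2)(1 − cos(πr))
β=16°: printed 1.8143 | uniform 3.8000, cycloidal 0.9241, simple-harmonic 1.8143
β=20°: printed 2.7825 | uniform 4.7500, cycloidal 1.7261, simple-harmonic 2.7825
β=56°: printed 15.0840 | uniform 13.3000, cycloidal 16.1759, simple-harmonic 15.0840
β=60°: printed 16.2175 | uniform 14.2500, cycloidal 17.2739, simple-harmonic 16.2175
β=68°: printed 17.9646 | uniform 16.1500, cycloidal 18.5964, simple-harmonic 17.9646
only one law matches every sample → simple-harmonic

simple-harmonic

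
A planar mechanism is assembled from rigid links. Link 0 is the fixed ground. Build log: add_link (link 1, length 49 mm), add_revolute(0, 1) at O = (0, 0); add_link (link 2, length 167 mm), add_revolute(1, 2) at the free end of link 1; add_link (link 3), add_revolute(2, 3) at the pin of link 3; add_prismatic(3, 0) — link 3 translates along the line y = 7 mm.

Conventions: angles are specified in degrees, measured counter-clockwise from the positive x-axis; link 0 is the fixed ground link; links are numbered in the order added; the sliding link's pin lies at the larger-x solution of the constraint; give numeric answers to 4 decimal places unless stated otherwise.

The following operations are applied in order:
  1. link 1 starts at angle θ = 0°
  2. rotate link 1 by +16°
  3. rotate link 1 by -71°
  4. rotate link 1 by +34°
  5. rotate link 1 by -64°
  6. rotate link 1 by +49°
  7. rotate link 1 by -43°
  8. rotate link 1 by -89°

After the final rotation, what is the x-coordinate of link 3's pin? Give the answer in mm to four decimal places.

geometry: r = 49 mm, L = 167 mm, e = 7 mm; θ starts at 0°
rotate link 1 by +16°: θ ← 0° +16° = 16°
rotate link 1 by -71°: θ ← 16° -71° = -55°
rotate link 1 by +34°: θ ← -55° +34° = -21°
rotate link 1 by -64°: θ ← -21° -64° = -85°
rotate link 1 by +49°: θ ← -85° +49° = -36°
rotate link 1 by -43°: θ ← -36° -43° = -79°
rotate link 1 by -89°: θ ← -79° -89° = -168°
crank pin P = (r cos θ, r sin θ) = (-47.929232, -10.187673)
h = r sin θ − e = -10.187673 − 7 = -17.187673
x = r cos θ + √(L² − h²) = -47.929232 + 166.113166 = 118.183934

118.1839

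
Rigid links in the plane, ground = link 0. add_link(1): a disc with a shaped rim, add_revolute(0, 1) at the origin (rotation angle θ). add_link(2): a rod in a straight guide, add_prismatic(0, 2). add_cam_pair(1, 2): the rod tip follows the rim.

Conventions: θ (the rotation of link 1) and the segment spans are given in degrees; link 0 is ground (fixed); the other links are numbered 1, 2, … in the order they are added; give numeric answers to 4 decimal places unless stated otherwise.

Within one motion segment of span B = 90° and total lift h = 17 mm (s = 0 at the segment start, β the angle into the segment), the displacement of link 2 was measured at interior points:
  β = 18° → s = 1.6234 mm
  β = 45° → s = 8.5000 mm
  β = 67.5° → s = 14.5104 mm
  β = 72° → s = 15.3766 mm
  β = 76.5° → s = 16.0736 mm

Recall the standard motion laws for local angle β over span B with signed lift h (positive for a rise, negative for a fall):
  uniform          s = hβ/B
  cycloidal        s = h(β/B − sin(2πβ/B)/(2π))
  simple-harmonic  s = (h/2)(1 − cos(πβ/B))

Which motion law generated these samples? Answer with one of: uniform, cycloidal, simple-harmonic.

candidates at β/B = r: uniform s = h·r (linear in β); cycloidal s = h·(r − sin(2πr)/(2π)); simple-harmonic s = (h/2)(1 − cos(πr))
β=18°: printed 1.6234 | uniform 3.4000, cycloidal 0.8268, simple-harmonic 1.6234
β=45°: printed 8.5000 | uniform 8.5000, cycloidal 8.5000, simple-harmonic 8.5000
β=67.5°: printed 14.5104 | uniform 12.7500, cycloidal 15.4556, simple-harmonic 14.5104
β=72°: printed 15.3766 | uniform 13.6000, cycloidal 16.1732, simple-harmonic 15.3766
β=76.5°: printed 16.0736 | uniform 14.4500, cycloidal 16.6389, simple-harmonic 16.0736
only one law matches every sample → simple-harmonic

simple-harmonic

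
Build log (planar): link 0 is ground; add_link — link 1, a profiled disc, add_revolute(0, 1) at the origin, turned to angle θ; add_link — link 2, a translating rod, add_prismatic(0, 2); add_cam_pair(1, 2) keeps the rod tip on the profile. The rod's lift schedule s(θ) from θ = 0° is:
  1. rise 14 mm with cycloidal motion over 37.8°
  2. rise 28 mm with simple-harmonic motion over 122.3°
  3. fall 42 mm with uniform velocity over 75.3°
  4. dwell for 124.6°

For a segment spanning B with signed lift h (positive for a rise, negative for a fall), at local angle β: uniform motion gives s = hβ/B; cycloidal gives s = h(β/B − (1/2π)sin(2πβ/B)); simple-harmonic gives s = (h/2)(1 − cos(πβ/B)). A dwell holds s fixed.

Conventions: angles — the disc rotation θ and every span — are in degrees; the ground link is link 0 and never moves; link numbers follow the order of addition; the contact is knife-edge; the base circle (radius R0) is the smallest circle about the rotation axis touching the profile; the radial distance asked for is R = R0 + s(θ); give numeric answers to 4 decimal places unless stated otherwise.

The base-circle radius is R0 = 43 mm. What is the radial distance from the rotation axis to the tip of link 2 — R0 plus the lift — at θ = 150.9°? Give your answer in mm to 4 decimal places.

seg 1 [0°–37.8°] cycloidal, h=14: full span → s += 14 → s = 14.0000
seg 2 [37.8°–160.1°] simple-harmonic, h=28: θ=150.9° here. β=113.1, B=122.3. 28/2·(1 − cos(π·0.9248)) = 27.6109 → s = 41.6109
R = R0 + s = 43 + 41.6109 = 84.6109

84.6109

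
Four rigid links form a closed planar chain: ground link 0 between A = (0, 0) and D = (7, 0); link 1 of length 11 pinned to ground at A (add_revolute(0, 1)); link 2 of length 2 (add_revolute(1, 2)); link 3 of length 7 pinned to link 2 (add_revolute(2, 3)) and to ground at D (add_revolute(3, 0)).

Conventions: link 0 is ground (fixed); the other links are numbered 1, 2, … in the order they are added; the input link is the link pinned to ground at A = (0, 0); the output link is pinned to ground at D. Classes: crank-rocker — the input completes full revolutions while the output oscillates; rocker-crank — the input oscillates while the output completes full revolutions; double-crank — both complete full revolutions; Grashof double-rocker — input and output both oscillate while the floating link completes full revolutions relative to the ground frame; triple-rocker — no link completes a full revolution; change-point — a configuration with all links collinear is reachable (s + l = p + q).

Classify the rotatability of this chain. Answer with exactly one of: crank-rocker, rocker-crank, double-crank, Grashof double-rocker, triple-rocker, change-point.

lengths: ground=7, input=11, coupler=2, output=7
sorted: s=2 (shortest), l=11 (longest), p+q=14
s + l = 13 vs p + q = 14
s + l < p + q (Grashof) with shortest = coupler link → Grashof double-rocker

Grashof double-rocker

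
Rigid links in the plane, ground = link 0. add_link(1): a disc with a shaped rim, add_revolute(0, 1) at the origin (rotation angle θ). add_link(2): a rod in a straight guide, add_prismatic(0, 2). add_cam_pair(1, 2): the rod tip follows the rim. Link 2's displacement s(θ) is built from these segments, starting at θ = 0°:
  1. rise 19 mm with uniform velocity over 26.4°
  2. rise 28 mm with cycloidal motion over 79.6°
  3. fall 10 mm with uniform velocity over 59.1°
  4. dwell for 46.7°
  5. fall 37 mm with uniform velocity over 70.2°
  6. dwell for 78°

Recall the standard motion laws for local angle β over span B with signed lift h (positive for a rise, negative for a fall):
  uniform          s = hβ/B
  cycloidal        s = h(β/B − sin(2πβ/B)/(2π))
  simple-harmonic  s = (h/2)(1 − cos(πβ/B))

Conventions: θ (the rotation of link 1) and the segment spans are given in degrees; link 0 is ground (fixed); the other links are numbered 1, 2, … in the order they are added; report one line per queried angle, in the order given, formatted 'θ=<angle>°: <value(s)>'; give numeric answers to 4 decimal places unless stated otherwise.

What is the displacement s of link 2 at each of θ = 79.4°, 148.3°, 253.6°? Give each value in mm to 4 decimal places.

segment 1 (0° to 26.4°, uniform, h = 19) is passed completely: s = 0.0000 + (19) = 19.0000
θ = 79.4° falls in segment 2 (26.4° to 106°, cycloidal, h = 28): β = 79.4 − 26.4 = 53°, B = 79.6°; Δs = 28·(0.6658 − sin(2π·0.6658)/(2π)) = 22.4907; s = 19.0000 + 22.4907 = 41.4907
segment 2 (26.4° to 106°, cycloidal, h = 28) is passed completely: s = 19.0000 + (28) = 47.0000
θ = 148.3° falls in segment 3 (106° to 165.1°, uniform, h = -10): β = 148.3 − 106 = 42.3°, B = 59.1°; Δs = -10·42.3/59.1 = -7.1574; s = 47.0000 − 7.1574 = 39.8426
segment 3 (106° to 165.1°, uniform, h = -10) is passed completely: s = 47.0000 + (-10) = 37.0000
segment 4 (165.1° to 211.8°, dwell): s unchanged at 37.0000
θ = 253.6° falls in segment 5 (211.8° to 282°, uniform, h = -37): β = 253.6 − 211.8 = 41.8°, B = 70.2°; Δs = -37·41.8/70.2 = -22.0313; s = 37.0000 − 22.0313 = 14.9687

θ=79.4°: 41.4907
θ=148.3°: 39.8426
θ=253.6°: 14.9687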